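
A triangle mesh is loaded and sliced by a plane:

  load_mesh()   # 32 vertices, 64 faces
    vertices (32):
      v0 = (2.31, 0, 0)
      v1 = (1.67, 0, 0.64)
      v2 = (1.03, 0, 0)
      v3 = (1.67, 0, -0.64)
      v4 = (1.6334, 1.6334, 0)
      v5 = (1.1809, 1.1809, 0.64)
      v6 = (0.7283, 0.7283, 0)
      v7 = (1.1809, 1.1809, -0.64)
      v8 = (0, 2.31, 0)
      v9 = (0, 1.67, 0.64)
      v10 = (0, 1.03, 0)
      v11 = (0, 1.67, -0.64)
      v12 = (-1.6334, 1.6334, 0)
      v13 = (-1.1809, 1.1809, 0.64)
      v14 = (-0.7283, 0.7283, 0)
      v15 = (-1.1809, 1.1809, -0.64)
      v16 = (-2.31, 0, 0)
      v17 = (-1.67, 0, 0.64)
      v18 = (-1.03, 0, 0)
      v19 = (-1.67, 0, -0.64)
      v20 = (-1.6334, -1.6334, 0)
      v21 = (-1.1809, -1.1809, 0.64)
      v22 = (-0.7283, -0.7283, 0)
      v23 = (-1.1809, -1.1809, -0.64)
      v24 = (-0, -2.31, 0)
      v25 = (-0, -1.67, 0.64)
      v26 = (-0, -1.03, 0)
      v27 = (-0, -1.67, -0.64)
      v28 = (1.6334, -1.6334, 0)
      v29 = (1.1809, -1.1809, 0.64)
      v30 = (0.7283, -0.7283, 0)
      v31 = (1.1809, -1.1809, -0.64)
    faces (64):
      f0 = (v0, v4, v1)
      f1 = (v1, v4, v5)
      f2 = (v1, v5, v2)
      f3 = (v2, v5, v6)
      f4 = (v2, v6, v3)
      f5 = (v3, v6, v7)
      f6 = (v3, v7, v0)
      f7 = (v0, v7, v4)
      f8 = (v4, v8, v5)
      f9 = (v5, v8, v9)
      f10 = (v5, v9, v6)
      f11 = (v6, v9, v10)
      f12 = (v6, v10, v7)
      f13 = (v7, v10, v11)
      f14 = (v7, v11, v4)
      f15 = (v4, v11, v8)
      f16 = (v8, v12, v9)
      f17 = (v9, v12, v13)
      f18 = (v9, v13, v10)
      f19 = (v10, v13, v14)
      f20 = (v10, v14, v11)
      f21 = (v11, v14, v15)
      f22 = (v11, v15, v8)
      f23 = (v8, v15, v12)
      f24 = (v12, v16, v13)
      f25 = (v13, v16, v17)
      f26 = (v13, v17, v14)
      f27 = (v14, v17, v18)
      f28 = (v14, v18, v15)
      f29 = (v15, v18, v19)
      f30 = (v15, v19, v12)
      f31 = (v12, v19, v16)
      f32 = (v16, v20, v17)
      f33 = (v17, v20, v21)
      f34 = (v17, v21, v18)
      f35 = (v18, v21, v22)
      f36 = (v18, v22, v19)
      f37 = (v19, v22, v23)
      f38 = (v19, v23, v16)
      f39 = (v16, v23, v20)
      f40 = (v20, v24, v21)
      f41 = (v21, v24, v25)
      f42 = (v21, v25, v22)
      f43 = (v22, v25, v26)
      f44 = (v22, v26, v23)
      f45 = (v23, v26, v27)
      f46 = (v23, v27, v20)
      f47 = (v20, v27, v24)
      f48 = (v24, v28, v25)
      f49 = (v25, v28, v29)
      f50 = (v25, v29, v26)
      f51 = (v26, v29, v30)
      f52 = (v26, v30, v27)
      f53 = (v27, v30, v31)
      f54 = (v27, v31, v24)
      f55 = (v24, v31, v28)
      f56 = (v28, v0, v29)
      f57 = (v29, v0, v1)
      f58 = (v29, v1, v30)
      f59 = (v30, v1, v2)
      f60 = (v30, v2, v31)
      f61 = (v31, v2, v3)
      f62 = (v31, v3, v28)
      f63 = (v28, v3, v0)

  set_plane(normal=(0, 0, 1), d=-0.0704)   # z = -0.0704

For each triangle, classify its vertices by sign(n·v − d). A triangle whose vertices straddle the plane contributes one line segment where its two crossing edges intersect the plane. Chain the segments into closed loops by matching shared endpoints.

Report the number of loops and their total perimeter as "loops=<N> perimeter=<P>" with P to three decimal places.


Straddling triangles (32 of 64):
  (v2,v6,v3) [++-] → (0.831887, 0.648187, -0.0704)–(1.1004, 0, -0.0704)  len=0.7016
  (v3,v6,v7) [-+-] → (0.831887, 0.648187, -0.0704)–(0.778086, 0.778086, -0.0704)  len=0.1406
  (v3,v7,v0) [--+] → (2.1858, 0.129899, -0.0704)–(2.2396, 0, -0.0704)  len=0.1406
  (v0,v7,v4) [+-+] → (2.1858, 0.129899, -0.0704)–(1.58363, 1.58363, -0.0704)  len=1.5735
  (v6,v10,v7) [++-] → (0.129899, 1.0466, -0.0704)–(0.778086, 0.778086, -0.0704)  len=0.7016
  (v7,v10,v11) [-+-] → (0.129899, 1.0466, -0.0704)–(0, 1.1004, -0.0704)  len=0.1406
  (v7,v11,v4) [--+] → (1.45373, 1.63743, -0.0704)–(1.58363, 1.58363, -0.0704)  len=0.1406
  (v4,v11,v8) [+-+] → (1.45373, 1.63743, -0.0704)–(0, 2.2396, -0.0704)  len=1.5735
  (v10,v14,v11) [++-] → (-0.648187, 0.831887, -0.0704)–(0, 1.1004, -0.0704)  len=0.7016
  (v11,v14,v15) [-+-] → (-0.648187, 0.831887, -0.0704)–(-0.778086, 0.778086, -0.0704)  len=0.1406
  (v11,v15,v8) [--+] → (-0.129899, 2.1858, -0.0704)–(0, 2.2396, -0.0704)  len=0.1406
  (v8,v15,v12) [+-+] → (-0.129899, 2.1858, -0.0704)–(-1.58363, 1.58363, -0.0704)  len=1.5735
  (v14,v18,v15) [++-] → (-1.0466, 0.129899, -0.0704)–(-0.778086, 0.778086, -0.0704)  len=0.7016
  (v15,v18,v19) [-+-] → (-1.0466, 0.129899, -0.0704)–(-1.1004, 0, -0.0704)  len=0.1406
  (v15,v19,v12) [--+] → (-1.63743, 1.45373, -0.0704)–(-1.58363, 1.58363, -0.0704)  len=0.1406
  (v12,v19,v16) [+-+] → (-1.63743, 1.45373, -0.0704)–(-2.2396, 0, -0.0704)  len=1.5735
  (v18,v22,v19) [++-] → (-0.831887, -0.648187, -0.0704)–(-1.1004, 0, -0.0704)  len=0.7016
  (v19,v22,v23) [-+-] → (-0.831887, -0.648187, -0.0704)–(-0.778086, -0.778086, -0.0704)  len=0.1406
  (v19,v23,v16) [--+] → (-2.1858, -0.129899, -0.0704)–(-2.2396, 0, -0.0704)  len=0.1406
  (v16,v23,v20) [+-+] → (-2.1858, -0.129899, -0.0704)–(-1.58363, -1.58363, -0.0704)  len=1.5735
  (v22,v26,v23) [++-] → (-0.129899, -1.0466, -0.0704)–(-0.778086, -0.778086, -0.0704)  len=0.7016
  (v23,v26,v27) [-+-] → (-0.129899, -1.0466, -0.0704)–(0, -1.1004, -0.0704)  len=0.1406
  (v23,v27,v20) [--+] → (-1.45373, -1.63743, -0.0704)–(-1.58363, -1.58363, -0.0704)  len=0.1406
  (v20,v27,v24) [+-+] → (-1.45373, -1.63743, -0.0704)–(0, -2.2396, -0.0704)  len=1.5735
  (v26,v30,v27) [++-] → (0.648187, -0.831887, -0.0704)–(0, -1.1004, -0.0704)  len=0.7016
  (v27,v30,v31) [-+-] → (0.648187, -0.831887, -0.0704)–(0.778086, -0.778086, -0.0704)  len=0.1406
  (v27,v31,v24) [--+] → (0.129899, -2.1858, -0.0704)–(0, -2.2396, -0.0704)  len=0.1406
  (v24,v31,v28) [+-+] → (0.129899, -2.1858, -0.0704)–(1.58363, -1.58363, -0.0704)  len=1.5735
  (v30,v2,v31) [++-] → (1.0466, -0.129899, -0.0704)–(0.778086, -0.778086, -0.0704)  len=0.7016
  (v31,v2,v3) [-+-] → (1.0466, -0.129899, -0.0704)–(1.1004, 0, -0.0704)  len=0.1406
  (v31,v3,v28) [--+] → (1.63743, -1.45373, -0.0704)–(1.58363, -1.58363, -0.0704)  len=0.1406
  (v28,v3,v0) [+-+] → (1.63743, -1.45373, -0.0704)–(2.2396, 0, -0.0704)  len=1.5735

Chained into 2 loop(s):
  loop 1: 16 segments, perimeter = 6.7376
  loop 2: 16 segments, perimeter = 13.7129
Total perimeter = 20.450

loops=2 perimeter=20.450


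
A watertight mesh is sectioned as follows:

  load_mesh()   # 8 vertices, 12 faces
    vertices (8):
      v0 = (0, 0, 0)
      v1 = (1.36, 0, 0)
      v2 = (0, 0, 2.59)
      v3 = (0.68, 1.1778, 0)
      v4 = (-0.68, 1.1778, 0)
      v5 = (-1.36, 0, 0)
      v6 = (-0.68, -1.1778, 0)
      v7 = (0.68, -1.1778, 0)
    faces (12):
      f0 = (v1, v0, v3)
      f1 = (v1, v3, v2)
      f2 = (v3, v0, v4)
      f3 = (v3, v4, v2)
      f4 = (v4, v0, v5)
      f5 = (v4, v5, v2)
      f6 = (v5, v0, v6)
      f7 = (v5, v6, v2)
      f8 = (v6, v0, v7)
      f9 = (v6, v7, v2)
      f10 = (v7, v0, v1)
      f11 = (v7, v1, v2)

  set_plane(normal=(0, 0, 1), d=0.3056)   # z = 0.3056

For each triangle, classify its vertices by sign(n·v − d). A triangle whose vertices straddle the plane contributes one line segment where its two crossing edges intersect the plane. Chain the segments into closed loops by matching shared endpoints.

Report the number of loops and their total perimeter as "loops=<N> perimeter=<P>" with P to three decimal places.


Straddling triangles (6 of 12):
  (v1,v3,v2) [--+] → (0.599765, 1.03883, 0.3056)–(1.19953, 0, 0.3056)  len=1.1995
  (v3,v4,v2) [--+] → (-0.599765, 1.03883, 0.3056)–(0.599765, 1.03883, 0.3056)  len=1.1995
  (v4,v5,v2) [--+] → (-1.19953, 0, 0.3056)–(-0.599765, 1.03883, 0.3056)  len=1.1995
  (v5,v6,v2) [--+] → (-0.599765, -1.03883, 0.3056)–(-1.19953, 0, 0.3056)  len=1.1995
  (v6,v7,v2) [--+] → (0.599765, -1.03883, 0.3056)–(-0.599765, -1.03883, 0.3056)  len=1.1995
  (v7,v1,v2) [--+] → (1.19953, 0, 0.3056)–(0.599765, -1.03883, 0.3056)  len=1.1995

Chained into 1 loop(s):
  loop 1: 6 segments, perimeter = 7.1972
Total perimeter = 7.197

loops=1 perimeter=7.197


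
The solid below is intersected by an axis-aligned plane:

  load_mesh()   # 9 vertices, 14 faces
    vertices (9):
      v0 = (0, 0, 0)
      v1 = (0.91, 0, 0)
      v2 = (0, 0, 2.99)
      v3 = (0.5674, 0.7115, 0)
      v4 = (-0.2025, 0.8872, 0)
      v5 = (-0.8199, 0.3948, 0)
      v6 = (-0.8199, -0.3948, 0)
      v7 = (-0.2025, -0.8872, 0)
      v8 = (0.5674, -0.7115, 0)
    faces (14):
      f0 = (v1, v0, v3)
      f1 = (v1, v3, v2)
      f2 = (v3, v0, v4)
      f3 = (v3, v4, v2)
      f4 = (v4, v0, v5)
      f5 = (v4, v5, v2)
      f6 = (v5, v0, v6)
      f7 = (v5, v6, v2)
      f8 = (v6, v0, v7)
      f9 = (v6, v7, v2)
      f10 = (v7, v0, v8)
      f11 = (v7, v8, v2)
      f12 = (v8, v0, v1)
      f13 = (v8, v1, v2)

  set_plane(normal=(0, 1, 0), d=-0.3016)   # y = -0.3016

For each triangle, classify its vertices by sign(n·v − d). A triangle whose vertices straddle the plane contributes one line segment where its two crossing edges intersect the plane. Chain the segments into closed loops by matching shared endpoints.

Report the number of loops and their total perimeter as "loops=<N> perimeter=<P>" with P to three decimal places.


Straddling triangles (8 of 14):
  (v5,v0,v6) [++-] → (-0.626347, -0.3016, 0)–(-0.8199, -0.3016, 0)  len=0.1936
  (v5,v6,v2) [+-+] → (-0.8199, -0.3016, 0)–(-0.626347, -0.3016, 0.705846)  len=0.7319
  (v6,v0,v7) [-+-] → (-0.626347, -0.3016, 0)–(-0.068839, -0.3016, 0)  len=0.5575
  (v6,v7,v2) [--+] → (-0.068839, -0.3016, 1.97356)–(-0.626347, -0.3016, 0.705846)  len=1.3849
  (v7,v0,v8) [-+-] → (-0.068839, -0.3016, 0)–(0.240517, -0.3016, 0)  len=0.3094
  (v7,v8,v2) [--+] → (0.240517, -0.3016, 1.72256)–(-0.068839, -0.3016, 1.97356)  len=0.3984
  (v8,v0,v1) [-++] → (0.240517, -0.3016, 0)–(0.764774, -0.3016, 0)  len=0.5243
  (v8,v1,v2) [-++] → (0.764774, -0.3016, 0)–(0.240517, -0.3016, 1.72256)  len=1.8006

Chained into 1 loop(s):
  loop 1: 8 segments, perimeter = 5.9004
Total perimeter = 5.900

loops=1 perimeter=5.900


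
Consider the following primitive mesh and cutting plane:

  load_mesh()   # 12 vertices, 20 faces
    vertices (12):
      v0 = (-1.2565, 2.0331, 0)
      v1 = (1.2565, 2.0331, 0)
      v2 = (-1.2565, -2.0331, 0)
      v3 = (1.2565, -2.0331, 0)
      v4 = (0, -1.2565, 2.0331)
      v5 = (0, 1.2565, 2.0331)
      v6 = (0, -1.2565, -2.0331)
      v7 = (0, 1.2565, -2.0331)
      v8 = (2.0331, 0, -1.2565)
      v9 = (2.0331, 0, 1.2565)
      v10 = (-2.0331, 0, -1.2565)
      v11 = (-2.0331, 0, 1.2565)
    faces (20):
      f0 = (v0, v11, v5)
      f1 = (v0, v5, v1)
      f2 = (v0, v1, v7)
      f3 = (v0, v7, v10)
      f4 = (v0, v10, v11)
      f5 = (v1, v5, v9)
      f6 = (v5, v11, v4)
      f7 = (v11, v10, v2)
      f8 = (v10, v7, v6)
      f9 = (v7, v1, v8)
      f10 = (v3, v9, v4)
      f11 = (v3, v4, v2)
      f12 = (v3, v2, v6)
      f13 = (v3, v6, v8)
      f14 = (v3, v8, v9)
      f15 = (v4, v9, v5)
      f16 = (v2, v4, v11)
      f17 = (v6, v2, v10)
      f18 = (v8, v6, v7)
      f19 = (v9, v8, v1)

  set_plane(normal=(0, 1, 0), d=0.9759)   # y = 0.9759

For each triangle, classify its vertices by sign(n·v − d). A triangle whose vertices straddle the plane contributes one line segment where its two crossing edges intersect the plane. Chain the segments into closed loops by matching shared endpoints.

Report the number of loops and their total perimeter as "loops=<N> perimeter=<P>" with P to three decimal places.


Straddling triangles (10 of 20):
  (v0,v11,v5) [+-+] → (-1.66033, 0.9759, 0.653373)–(-0.454029, 0.9759, 1.85967)  len=1.7060
  (v0,v7,v10) [++-] → (-0.454029, 0.9759, -1.85967)–(-1.66033, 0.9759, -0.653373)  len=1.7060
  (v0,v10,v11) [+--] → (-1.66033, 0.9759, -0.653373)–(-1.66033, 0.9759, 0.653373)  len=1.3067
  (v1,v5,v9) [++-] → (0.454029, 0.9759, 1.85967)–(1.66033, 0.9759, 0.653373)  len=1.7060
  (v5,v11,v4) [+--] → (-0.454029, 0.9759, 1.85967)–(0, 0.9759, 2.0331)  len=0.4860
  (v10,v7,v6) [-+-] → (-0.454029, 0.9759, -1.85967)–(0, 0.9759, -2.0331)  len=0.4860
  (v7,v1,v8) [++-] → (1.66033, 0.9759, -0.653373)–(0.454029, 0.9759, -1.85967)  len=1.7060
  (v4,v9,v5) [--+] → (0.454029, 0.9759, 1.85967)–(0, 0.9759, 2.0331)  len=0.4860
  (v8,v6,v7) [--+] → (0, 0.9759, -2.0331)–(0.454029, 0.9759, -1.85967)  len=0.4860
  (v9,v8,v1) [--+] → (1.66033, 0.9759, -0.653373)–(1.66033, 0.9759, 0.653373)  len=1.3067

Chained into 1 loop(s):
  loop 1: 10 segments, perimeter = 11.3814
Total perimeter = 11.381

loops=1 perimeter=11.381


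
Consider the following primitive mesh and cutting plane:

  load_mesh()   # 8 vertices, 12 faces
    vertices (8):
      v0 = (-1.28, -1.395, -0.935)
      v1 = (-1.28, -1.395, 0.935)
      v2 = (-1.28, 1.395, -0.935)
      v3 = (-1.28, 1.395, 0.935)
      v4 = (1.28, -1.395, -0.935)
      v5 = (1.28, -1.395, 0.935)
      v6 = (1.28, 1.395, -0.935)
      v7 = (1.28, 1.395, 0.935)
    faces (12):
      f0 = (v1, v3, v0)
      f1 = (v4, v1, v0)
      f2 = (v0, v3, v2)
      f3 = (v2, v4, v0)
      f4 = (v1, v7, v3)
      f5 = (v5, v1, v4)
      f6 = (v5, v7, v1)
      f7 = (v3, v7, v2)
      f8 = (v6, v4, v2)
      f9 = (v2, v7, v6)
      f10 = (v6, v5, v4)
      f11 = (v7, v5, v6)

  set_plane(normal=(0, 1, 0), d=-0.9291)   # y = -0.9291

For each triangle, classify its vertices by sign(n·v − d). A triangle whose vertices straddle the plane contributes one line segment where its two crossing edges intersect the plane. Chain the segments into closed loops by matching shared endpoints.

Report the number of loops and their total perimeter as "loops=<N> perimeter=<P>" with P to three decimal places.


loops=1 perimeter=8.860

Straddling triangles (8 of 12):
  (v1,v3,v0) [-+-] → (-1.28, -0.9291, 0.935)–(-1.28, -0.9291, -0.62273)  len=1.5577
  (v0,v3,v2) [-++] → (-1.28, -0.9291, -0.62273)–(-1.28, -0.9291, -0.935)  len=0.3123
  (v2,v4,v0) [+--] → (0.852508, -0.9291, -0.935)–(-1.28, -0.9291, -0.935)  len=2.1325
  (v1,v7,v3) [-++] → (-0.852508, -0.9291, 0.935)–(-1.28, -0.9291, 0.935)  len=0.4275
  (v5,v7,v1) [-+-] → (1.28, -0.9291, 0.935)–(-0.852508, -0.9291, 0.935)  len=2.1325
  (v6,v4,v2) [+-+] → (1.28, -0.9291, -0.935)–(0.852508, -0.9291, -0.935)  len=0.4275
  (v6,v5,v4) [+--] → (1.28, -0.9291, 0.62273)–(1.28, -0.9291, -0.935)  len=1.5577
  (v7,v5,v6) [+-+] → (1.28, -0.9291, 0.935)–(1.28, -0.9291, 0.62273)  len=0.3123

Chained into 1 loop(s):
  loop 1: 8 segments, perimeter = 8.8600
Total perimeter = 8.860


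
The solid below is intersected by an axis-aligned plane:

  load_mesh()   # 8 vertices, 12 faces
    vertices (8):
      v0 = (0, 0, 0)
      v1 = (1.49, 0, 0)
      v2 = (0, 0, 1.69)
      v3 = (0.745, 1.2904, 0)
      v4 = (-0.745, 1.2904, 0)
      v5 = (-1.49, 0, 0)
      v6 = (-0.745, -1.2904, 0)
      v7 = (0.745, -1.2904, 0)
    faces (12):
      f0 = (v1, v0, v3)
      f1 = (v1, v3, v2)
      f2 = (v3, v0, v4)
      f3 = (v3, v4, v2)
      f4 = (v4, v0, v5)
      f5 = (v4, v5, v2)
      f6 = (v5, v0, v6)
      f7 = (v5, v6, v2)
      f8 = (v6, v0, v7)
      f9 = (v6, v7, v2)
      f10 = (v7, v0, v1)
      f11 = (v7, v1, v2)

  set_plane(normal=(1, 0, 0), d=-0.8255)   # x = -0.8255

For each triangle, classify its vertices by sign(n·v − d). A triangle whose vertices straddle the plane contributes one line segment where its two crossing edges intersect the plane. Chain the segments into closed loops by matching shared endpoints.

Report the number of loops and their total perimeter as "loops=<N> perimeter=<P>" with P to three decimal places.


Straddling triangles (4 of 12):
  (v4,v0,v5) [++-] → (-0.8255, 0, 0)–(-0.8255, 1.15097, 0)  len=1.1510
  (v4,v5,v2) [+-+] → (-0.8255, 1.15097, 0)–(-0.8255, 0, 0.753695)  len=1.3758
  (v5,v0,v6) [-++] → (-0.8255, 0, 0)–(-0.8255, -1.15097, 0)  len=1.1510
  (v5,v6,v2) [-++] → (-0.8255, -1.15097, 0)–(-0.8255, 0, 0.753695)  len=1.3758

Chained into 1 loop(s):
  loop 1: 4 segments, perimeter = 5.0535
Total perimeter = 5.054

loops=1 perimeter=5.054


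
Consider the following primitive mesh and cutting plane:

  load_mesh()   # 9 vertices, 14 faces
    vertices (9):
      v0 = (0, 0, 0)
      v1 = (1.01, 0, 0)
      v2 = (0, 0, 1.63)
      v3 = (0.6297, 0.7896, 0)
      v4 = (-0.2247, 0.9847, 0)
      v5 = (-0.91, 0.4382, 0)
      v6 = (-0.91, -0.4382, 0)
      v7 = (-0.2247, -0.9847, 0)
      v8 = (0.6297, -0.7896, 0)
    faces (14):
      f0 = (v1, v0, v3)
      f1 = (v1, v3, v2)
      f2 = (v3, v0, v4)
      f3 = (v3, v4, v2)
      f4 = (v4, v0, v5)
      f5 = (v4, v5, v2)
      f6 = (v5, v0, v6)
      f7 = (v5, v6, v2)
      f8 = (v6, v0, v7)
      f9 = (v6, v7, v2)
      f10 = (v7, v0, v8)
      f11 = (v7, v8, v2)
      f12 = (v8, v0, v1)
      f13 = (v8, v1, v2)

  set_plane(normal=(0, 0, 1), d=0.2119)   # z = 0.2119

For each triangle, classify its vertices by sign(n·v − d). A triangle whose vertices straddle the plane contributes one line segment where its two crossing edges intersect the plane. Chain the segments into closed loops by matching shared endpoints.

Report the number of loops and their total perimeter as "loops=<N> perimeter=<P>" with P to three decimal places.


Straddling triangles (7 of 14):
  (v1,v3,v2) [--+] → (0.547839, 0.686952, 0.2119)–(0.8787, 0, 0.2119)  len=0.7625
  (v3,v4,v2) [--+] → (-0.195489, 0.856689, 0.2119)–(0.547839, 0.686952, 0.2119)  len=0.7625
  (v4,v5,v2) [--+] → (-0.7917, 0.381234, 0.2119)–(-0.195489, 0.856689, 0.2119)  len=0.7626
  (v5,v6,v2) [--+] → (-0.7917, -0.381234, 0.2119)–(-0.7917, 0.381234, 0.2119)  len=0.7625
  (v6,v7,v2) [--+] → (-0.195489, -0.856689, 0.2119)–(-0.7917, -0.381234, 0.2119)  len=0.7626
  (v7,v8,v2) [--+] → (0.547839, -0.686952, 0.2119)–(-0.195489, -0.856689, 0.2119)  len=0.7625
  (v8,v1,v2) [--+] → (0.8787, 0, 0.2119)–(0.547839, -0.686952, 0.2119)  len=0.7625

Chained into 1 loop(s):
  loop 1: 7 segments, perimeter = 5.3375
Total perimeter = 5.338

loops=1 perimeter=5.338


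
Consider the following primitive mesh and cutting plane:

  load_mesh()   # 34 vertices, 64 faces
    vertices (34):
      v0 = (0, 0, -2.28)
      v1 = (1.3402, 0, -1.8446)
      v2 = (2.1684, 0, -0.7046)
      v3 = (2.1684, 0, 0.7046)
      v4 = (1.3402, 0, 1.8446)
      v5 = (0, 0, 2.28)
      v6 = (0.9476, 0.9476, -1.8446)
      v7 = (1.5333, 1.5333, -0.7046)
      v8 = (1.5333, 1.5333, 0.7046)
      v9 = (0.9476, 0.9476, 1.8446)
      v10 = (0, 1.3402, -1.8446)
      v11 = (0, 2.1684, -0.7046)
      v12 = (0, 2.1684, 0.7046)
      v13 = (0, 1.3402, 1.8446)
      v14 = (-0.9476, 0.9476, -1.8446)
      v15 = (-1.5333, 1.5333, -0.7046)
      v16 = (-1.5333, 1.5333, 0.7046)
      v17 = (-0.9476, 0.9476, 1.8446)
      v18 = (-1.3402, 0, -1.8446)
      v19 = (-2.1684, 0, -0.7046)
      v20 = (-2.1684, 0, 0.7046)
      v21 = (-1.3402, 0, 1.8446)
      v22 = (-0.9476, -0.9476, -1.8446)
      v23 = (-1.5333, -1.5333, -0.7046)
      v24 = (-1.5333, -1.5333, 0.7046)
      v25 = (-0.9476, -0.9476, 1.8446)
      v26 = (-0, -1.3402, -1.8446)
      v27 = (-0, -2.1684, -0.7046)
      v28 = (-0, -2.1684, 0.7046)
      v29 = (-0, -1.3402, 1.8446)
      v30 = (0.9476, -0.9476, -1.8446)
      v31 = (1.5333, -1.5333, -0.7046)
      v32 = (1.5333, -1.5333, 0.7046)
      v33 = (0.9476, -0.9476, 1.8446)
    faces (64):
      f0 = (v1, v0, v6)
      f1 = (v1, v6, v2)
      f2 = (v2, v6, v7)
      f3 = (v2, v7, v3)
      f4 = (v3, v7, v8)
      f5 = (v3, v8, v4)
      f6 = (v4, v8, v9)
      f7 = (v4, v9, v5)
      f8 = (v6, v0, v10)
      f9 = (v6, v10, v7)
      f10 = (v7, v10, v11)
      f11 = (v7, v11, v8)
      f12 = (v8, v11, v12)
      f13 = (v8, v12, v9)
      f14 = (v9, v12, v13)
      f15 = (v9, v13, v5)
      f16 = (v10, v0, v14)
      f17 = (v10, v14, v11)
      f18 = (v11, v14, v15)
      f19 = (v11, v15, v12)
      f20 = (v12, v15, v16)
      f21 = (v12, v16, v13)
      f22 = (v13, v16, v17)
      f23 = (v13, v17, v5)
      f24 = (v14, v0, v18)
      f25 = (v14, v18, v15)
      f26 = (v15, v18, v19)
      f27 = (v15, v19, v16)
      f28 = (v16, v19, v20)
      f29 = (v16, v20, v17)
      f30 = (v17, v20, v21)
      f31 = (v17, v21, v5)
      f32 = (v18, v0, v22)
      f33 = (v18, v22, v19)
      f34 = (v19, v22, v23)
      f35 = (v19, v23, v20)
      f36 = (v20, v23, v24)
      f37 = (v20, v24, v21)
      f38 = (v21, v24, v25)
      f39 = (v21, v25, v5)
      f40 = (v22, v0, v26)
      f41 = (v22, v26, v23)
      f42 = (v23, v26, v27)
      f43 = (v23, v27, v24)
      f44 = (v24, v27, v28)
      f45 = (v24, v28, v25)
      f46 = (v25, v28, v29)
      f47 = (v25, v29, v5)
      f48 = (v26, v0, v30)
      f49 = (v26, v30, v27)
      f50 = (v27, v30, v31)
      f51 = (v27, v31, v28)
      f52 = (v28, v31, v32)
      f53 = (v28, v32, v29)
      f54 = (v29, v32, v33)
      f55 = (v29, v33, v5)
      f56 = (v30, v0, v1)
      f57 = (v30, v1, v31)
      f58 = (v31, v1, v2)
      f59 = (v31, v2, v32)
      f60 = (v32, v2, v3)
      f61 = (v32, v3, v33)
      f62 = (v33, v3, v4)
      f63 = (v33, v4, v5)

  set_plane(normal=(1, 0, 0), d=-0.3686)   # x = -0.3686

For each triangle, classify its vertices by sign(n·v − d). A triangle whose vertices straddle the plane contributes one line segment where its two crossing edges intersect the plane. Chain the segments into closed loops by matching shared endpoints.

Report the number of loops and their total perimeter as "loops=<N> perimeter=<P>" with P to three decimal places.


loops=1 perimeter=13.387

Straddling triangles (20 of 64):
  (v10,v0,v14) [++-] → (-0.3686, 0.3686, -2.11064)–(-0.3686, 1.18749, -1.8446)  len=0.8610
  (v10,v14,v11) [+-+] → (-0.3686, 1.18749, -1.8446)–(-0.3686, 1.69353, -1.14804)  len=0.8610
  (v11,v14,v15) [+--] → (-0.3686, 1.69353, -1.14804)–(-0.3686, 2.01572, -0.7046)  len=0.5481
  (v11,v15,v12) [+-+] → (-0.3686, 2.01572, -0.7046)–(-0.3686, 2.01572, 0.365833)  len=1.0704
  (v12,v15,v16) [+--] → (-0.3686, 2.01572, 0.365833)–(-0.3686, 2.01572, 0.7046)  len=0.3388
  (v12,v16,v13) [+-+] → (-0.3686, 2.01572, 0.7046)–(-0.3686, 1.38662, 1.57055)  len=1.0703
  (v13,v16,v17) [+--] → (-0.3686, 1.38662, 1.57055)–(-0.3686, 1.18749, 1.8446)  len=0.3388
  (v13,v17,v5) [+-+] → (-0.3686, 1.18749, 1.8446)–(-0.3686, 0.3686, 2.11064)  len=0.8610
  (v14,v0,v18) [-+-] → (-0.3686, 0.3686, -2.11064)–(-0.3686, 0, -2.16025)  len=0.3719
  (v17,v21,v5) [--+] → (-0.3686, 0, 2.16025)–(-0.3686, 0.3686, 2.11064)  len=0.3719
  (v18,v0,v22) [-+-] → (-0.3686, 0, -2.16025)–(-0.3686, -0.3686, -2.11064)  len=0.3719
  (v21,v25,v5) [--+] → (-0.3686, -0.3686, 2.11064)–(-0.3686, 0, 2.16025)  len=0.3719
  (v22,v0,v26) [-++] → (-0.3686, -0.3686, -2.11064)–(-0.3686, -1.18749, -1.8446)  len=0.8610
  (v22,v26,v23) [-+-] → (-0.3686, -1.18749, -1.8446)–(-0.3686, -1.38662, -1.57055)  len=0.3388
  (v23,v26,v27) [-++] → (-0.3686, -1.38662, -1.57055)–(-0.3686, -2.01572, -0.7046)  len=1.0703
  (v23,v27,v24) [-+-] → (-0.3686, -2.01572, -0.7046)–(-0.3686, -2.01572, -0.365833)  len=0.3388
  (v24,v27,v28) [-++] → (-0.3686, -2.01572, -0.365833)–(-0.3686, -2.01572, 0.7046)  len=1.0704
  (v24,v28,v25) [-+-] → (-0.3686, -2.01572, 0.7046)–(-0.3686, -1.69353, 1.14804)  len=0.5481
  (v25,v28,v29) [-++] → (-0.3686, -1.69353, 1.14804)–(-0.3686, -1.18749, 1.8446)  len=0.8610
  (v25,v29,v5) [-++] → (-0.3686, -1.18749, 1.8446)–(-0.3686, -0.3686, 2.11064)  len=0.8610

Chained into 1 loop(s):
  loop 1: 20 segments, perimeter = 13.3866
Total perimeter = 13.387


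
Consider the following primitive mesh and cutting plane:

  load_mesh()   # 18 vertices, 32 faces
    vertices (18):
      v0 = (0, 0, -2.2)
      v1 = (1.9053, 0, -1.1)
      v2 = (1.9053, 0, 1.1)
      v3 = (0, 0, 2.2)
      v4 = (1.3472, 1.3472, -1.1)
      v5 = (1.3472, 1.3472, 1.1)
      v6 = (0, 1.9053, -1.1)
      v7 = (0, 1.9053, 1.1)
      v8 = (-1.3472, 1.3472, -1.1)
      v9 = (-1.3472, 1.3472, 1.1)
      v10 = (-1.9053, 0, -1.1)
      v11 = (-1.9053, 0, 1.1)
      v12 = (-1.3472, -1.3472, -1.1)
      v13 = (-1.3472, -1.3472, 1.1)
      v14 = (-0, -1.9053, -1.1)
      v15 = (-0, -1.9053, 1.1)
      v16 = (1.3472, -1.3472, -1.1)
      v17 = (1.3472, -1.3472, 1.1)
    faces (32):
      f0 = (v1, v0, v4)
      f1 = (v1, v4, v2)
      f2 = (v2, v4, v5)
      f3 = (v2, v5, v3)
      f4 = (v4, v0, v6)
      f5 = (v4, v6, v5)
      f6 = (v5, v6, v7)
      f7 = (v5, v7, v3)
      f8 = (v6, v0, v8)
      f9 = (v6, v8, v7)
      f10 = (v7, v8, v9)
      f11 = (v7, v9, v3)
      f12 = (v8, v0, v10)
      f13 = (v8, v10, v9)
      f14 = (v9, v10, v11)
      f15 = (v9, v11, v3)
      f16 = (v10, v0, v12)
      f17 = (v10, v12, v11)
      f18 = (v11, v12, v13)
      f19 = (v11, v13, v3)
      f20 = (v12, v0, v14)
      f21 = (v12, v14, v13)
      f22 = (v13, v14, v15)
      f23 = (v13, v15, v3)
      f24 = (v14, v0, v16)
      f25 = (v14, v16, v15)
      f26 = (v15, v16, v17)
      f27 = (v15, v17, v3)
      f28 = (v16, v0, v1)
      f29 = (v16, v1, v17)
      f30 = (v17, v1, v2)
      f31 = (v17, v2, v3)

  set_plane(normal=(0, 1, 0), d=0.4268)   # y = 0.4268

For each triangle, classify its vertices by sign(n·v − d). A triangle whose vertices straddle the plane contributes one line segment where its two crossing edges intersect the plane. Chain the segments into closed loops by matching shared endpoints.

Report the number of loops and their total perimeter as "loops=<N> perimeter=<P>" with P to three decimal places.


loops=1 perimeter=12.168

Straddling triangles (12 of 32):
  (v1,v0,v4) [--+] → (0.4268, 0.4268, -1.85151)–(1.72849, 0.4268, -1.1)  len=1.5031
  (v1,v4,v2) [-+-] → (1.72849, 0.4268, -1.1)–(1.72849, 0.4268, 0.403029)  len=1.5030
  (v2,v4,v5) [-++] → (1.72849, 0.4268, 0.403029)–(1.72849, 0.4268, 1.1)  len=0.6970
  (v2,v5,v3) [-+-] → (1.72849, 0.4268, 1.1)–(0.4268, 0.4268, 1.85151)  len=1.5031
  (v4,v0,v6) [+-+] → (0.4268, 0.4268, -1.85151)–(0, 0.4268, -1.95359)  len=0.4388
  (v5,v7,v3) [++-] → (0, 0.4268, 1.95359)–(0.4268, 0.4268, 1.85151)  len=0.4388
  (v6,v0,v8) [+-+] → (0, 0.4268, -1.95359)–(-0.4268, 0.4268, -1.85151)  len=0.4388
  (v7,v9,v3) [++-] → (-0.4268, 0.4268, 1.85151)–(0, 0.4268, 1.95359)  len=0.4388
  (v8,v0,v10) [+--] → (-0.4268, 0.4268, -1.85151)–(-1.72849, 0.4268, -1.1)  len=1.5031
  (v8,v10,v9) [+-+] → (-1.72849, 0.4268, -1.1)–(-1.72849, 0.4268, -0.403029)  len=0.6970
  (v9,v10,v11) [+--] → (-1.72849, 0.4268, -0.403029)–(-1.72849, 0.4268, 1.1)  len=1.5030
  (v9,v11,v3) [+--] → (-1.72849, 0.4268, 1.1)–(-0.4268, 0.4268, 1.85151)  len=1.5031

Chained into 1 loop(s):
  loop 1: 12 segments, perimeter = 12.1676
Total perimeter = 12.168


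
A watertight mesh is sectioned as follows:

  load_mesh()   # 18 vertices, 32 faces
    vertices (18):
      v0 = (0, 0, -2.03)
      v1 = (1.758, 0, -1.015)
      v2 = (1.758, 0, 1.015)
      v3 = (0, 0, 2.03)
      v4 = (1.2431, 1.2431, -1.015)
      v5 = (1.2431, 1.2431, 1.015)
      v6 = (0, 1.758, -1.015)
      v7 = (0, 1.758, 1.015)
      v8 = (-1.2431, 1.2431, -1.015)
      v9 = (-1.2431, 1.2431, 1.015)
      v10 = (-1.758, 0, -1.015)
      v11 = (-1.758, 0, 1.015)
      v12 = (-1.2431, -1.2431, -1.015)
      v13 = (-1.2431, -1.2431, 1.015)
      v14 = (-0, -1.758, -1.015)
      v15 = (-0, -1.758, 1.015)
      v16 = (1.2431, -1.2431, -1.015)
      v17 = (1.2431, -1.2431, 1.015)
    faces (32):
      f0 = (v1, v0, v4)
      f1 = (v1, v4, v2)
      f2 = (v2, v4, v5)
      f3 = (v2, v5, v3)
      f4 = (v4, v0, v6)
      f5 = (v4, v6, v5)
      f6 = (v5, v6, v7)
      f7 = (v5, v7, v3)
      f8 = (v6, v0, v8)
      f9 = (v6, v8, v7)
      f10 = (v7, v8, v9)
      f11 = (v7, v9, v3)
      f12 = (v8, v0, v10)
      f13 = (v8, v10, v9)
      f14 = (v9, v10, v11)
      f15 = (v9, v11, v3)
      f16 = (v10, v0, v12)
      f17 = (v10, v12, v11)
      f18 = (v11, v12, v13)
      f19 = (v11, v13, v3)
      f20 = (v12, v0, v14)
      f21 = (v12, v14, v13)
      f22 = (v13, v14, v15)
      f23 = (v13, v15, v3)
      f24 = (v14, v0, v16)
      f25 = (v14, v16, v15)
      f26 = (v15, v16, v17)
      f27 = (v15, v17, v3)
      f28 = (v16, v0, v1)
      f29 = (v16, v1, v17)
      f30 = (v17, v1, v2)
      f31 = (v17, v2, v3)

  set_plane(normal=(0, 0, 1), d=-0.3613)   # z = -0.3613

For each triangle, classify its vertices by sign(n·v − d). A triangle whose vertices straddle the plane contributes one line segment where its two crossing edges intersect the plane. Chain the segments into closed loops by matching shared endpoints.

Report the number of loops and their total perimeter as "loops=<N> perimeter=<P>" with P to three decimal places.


Straddling triangles (16 of 32):
  (v1,v4,v2) [--+] → (1.40891, 0.842797, -0.3613)–(1.758, 0, -0.3613)  len=0.9122
  (v2,v4,v5) [+-+] → (1.40891, 0.842797, -0.3613)–(1.2431, 1.2431, -0.3613)  len=0.4333
  (v4,v6,v5) [--+] → (0.400303, 1.59219, -0.3613)–(1.2431, 1.2431, -0.3613)  len=0.9122
  (v5,v6,v7) [+-+] → (0.400303, 1.59219, -0.3613)–(0, 1.758, -0.3613)  len=0.4333
  (v6,v8,v7) [--+] → (-0.842797, 1.40891, -0.3613)–(0, 1.758, -0.3613)  len=0.9122
  (v7,v8,v9) [+-+] → (-0.842797, 1.40891, -0.3613)–(-1.2431, 1.2431, -0.3613)  len=0.4333
  (v8,v10,v9) [--+] → (-1.59219, 0.400303, -0.3613)–(-1.2431, 1.2431, -0.3613)  len=0.9122
  (v9,v10,v11) [+-+] → (-1.59219, 0.400303, -0.3613)–(-1.758, 0, -0.3613)  len=0.4333
  (v10,v12,v11) [--+] → (-1.40891, -0.842797, -0.3613)–(-1.758, 0, -0.3613)  len=0.9122
  (v11,v12,v13) [+-+] → (-1.40891, -0.842797, -0.3613)–(-1.2431, -1.2431, -0.3613)  len=0.4333
  (v12,v14,v13) [--+] → (-0.400303, -1.59219, -0.3613)–(-1.2431, -1.2431, -0.3613)  len=0.9122
  (v13,v14,v15) [+-+] → (-0.400303, -1.59219, -0.3613)–(0, -1.758, -0.3613)  len=0.4333
  (v14,v16,v15) [--+] → (0.842797, -1.40891, -0.3613)–(0, -1.758, -0.3613)  len=0.9122
  (v15,v16,v17) [+-+] → (0.842797, -1.40891, -0.3613)–(1.2431, -1.2431, -0.3613)  len=0.4333
  (v16,v1,v17) [--+] → (1.59219, -0.400303, -0.3613)–(1.2431, -1.2431, -0.3613)  len=0.9122
  (v17,v1,v2) [+-+] → (1.59219, -0.400303, -0.3613)–(1.758, 0, -0.3613)  len=0.4333

Chained into 1 loop(s):
  loop 1: 16 segments, perimeter = 10.7641
Total perimeter = 10.764

loops=1 perimeter=10.764


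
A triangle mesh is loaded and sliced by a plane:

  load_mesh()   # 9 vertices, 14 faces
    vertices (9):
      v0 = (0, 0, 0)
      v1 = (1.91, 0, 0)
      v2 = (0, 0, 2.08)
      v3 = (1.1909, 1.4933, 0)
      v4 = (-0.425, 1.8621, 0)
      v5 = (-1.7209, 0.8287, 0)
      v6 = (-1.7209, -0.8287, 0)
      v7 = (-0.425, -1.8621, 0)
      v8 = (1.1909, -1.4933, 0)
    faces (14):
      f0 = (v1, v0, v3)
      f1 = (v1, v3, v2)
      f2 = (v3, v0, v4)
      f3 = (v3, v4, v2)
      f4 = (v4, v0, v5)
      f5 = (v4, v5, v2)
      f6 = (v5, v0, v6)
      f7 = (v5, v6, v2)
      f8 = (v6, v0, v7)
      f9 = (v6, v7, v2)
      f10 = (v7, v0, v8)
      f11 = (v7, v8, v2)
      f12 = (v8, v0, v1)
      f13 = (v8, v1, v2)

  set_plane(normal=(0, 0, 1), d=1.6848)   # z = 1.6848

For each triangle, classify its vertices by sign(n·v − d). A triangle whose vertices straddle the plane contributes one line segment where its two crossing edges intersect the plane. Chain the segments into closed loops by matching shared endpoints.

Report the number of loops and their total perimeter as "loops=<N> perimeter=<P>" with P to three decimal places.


Straddling triangles (7 of 14):
  (v1,v3,v2) [--+] → (0.226271, 0.283727, 1.6848)–(0.3629, 0, 1.6848)  len=0.3149
  (v3,v4,v2) [--+] → (-0.08075, 0.353799, 1.6848)–(0.226271, 0.283727, 1.6848)  len=0.3149
  (v4,v5,v2) [--+] → (-0.326971, 0.157453, 1.6848)–(-0.08075, 0.353799, 1.6848)  len=0.3149
  (v5,v6,v2) [--+] → (-0.326971, -0.157453, 1.6848)–(-0.326971, 0.157453, 1.6848)  len=0.3149
  (v6,v7,v2) [--+] → (-0.08075, -0.353799, 1.6848)–(-0.326971, -0.157453, 1.6848)  len=0.3149
  (v7,v8,v2) [--+] → (0.226271, -0.283727, 1.6848)–(-0.08075, -0.353799, 1.6848)  len=0.3149
  (v8,v1,v2) [--+] → (0.3629, 0, 1.6848)–(0.226271, -0.283727, 1.6848)  len=0.3149

Chained into 1 loop(s):
  loop 1: 7 segments, perimeter = 2.2044
Total perimeter = 2.204

loops=1 perimeter=2.204


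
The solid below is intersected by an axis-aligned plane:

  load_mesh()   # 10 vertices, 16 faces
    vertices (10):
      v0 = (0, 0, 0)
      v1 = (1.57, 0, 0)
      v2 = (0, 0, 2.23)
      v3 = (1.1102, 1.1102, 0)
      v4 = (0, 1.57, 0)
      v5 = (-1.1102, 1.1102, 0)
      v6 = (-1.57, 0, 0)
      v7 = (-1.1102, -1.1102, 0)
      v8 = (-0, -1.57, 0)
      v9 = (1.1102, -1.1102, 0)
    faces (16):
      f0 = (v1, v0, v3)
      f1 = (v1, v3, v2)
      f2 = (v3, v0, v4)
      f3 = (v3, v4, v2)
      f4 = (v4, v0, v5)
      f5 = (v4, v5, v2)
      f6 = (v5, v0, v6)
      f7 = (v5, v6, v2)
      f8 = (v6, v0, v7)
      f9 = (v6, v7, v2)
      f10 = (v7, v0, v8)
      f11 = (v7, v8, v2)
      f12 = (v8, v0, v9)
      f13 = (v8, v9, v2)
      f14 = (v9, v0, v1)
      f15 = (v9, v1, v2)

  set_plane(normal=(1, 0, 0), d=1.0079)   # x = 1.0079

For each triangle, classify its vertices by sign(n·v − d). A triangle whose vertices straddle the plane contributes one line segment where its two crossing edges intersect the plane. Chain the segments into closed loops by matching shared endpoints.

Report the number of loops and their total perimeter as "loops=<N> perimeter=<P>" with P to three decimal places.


loops=1 perimeter=5.146

Straddling triangles (8 of 16):
  (v1,v0,v3) [+-+] → (1.0079, 0, 0)–(1.0079, 1.0079, 0)  len=1.0079
  (v1,v3,v2) [++-] → (1.0079, 1.0079, 0.205485)–(1.0079, 0, 0.798397)  len=1.1694
  (v3,v0,v4) [+--] → (1.0079, 1.0079, 0)–(1.0079, 1.15257, 0)  len=0.1447
  (v3,v4,v2) [+--] → (1.0079, 1.15257, 0)–(1.0079, 1.0079, 0.205485)  len=0.2513
  (v8,v0,v9) [--+] → (1.0079, -1.0079, 0)–(1.0079, -1.15257, 0)  len=0.1447
  (v8,v9,v2) [-+-] → (1.0079, -1.15257, 0)–(1.0079, -1.0079, 0.205485)  len=0.2513
  (v9,v0,v1) [+-+] → (1.0079, -1.0079, 0)–(1.0079, 0, 0)  len=1.0079
  (v9,v1,v2) [++-] → (1.0079, 0, 0.798397)–(1.0079, -1.0079, 0.205485)  len=1.1694

Chained into 1 loop(s):
  loop 1: 8 segments, perimeter = 5.1465
Total perimeter = 5.146


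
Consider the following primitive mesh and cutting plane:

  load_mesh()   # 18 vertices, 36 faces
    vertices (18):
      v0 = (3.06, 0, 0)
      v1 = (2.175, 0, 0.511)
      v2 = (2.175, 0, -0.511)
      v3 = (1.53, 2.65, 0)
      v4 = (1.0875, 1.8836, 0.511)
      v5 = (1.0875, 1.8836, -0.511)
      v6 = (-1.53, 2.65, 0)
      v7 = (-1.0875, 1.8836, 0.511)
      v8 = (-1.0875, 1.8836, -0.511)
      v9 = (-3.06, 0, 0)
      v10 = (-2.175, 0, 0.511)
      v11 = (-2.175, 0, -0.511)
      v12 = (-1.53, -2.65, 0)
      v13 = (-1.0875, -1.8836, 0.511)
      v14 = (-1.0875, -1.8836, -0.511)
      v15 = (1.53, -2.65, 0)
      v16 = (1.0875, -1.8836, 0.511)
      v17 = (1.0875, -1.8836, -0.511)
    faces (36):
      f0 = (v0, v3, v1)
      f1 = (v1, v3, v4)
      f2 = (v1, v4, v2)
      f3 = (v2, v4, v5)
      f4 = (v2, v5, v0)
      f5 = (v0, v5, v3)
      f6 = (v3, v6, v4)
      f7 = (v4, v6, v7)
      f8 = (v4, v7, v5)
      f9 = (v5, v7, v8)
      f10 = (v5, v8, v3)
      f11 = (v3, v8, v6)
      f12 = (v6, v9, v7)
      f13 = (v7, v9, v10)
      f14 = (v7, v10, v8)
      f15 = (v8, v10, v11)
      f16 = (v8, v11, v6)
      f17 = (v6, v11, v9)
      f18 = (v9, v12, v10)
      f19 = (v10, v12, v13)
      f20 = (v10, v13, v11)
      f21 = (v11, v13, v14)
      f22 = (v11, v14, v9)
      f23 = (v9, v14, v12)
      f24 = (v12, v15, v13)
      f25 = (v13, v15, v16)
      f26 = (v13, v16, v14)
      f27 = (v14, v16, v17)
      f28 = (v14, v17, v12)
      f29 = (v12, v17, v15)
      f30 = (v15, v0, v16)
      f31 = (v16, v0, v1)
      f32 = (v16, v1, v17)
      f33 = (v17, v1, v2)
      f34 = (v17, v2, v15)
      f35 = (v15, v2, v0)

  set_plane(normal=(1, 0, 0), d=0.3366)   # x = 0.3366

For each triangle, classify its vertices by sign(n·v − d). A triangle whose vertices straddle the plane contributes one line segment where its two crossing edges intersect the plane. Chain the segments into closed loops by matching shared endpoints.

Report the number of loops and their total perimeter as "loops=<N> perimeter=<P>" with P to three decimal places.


Straddling triangles (12 of 36):
  (v3,v6,v4) [+-+] → (0.3366, 2.65, 0)–(0.3366, 2.10346, 0.364406)  len=0.6569
  (v4,v6,v7) [+--] → (0.3366, 2.10346, 0.364406)–(0.3366, 1.8836, 0.511)  len=0.2643
  (v4,v7,v5) [+-+] → (0.3366, 1.8836, 0.511)–(0.3366, 1.8836, -0.158163)  len=0.6692
  (v5,v7,v8) [+--] → (0.3366, 1.8836, -0.158163)–(0.3366, 1.8836, -0.511)  len=0.3528
  (v5,v8,v3) [+-+] → (0.3366, 1.8836, -0.511)–(0.3366, 2.30057, -0.232981)  len=0.5012
  (v3,v8,v6) [+--] → (0.3366, 2.30057, -0.232981)–(0.3366, 2.65, 0)  len=0.4200
  (v12,v15,v13) [-+-] → (0.3366, -2.65, 0)–(0.3366, -2.30057, 0.232981)  len=0.4200
  (v13,v15,v16) [-++] → (0.3366, -2.30057, 0.232981)–(0.3366, -1.8836, 0.511)  len=0.5012
  (v13,v16,v14) [-+-] → (0.3366, -1.8836, 0.511)–(0.3366, -1.8836, 0.158163)  len=0.3528
  (v14,v16,v17) [-++] → (0.3366, -1.8836, 0.158163)–(0.3366, -1.8836, -0.511)  len=0.6692
  (v14,v17,v12) [-+-] → (0.3366, -1.8836, -0.511)–(0.3366, -2.10346, -0.364406)  len=0.2643
  (v12,v17,v15) [-++] → (0.3366, -2.10346, -0.364406)–(0.3366, -2.65, 0)  len=0.6569

Chained into 2 loop(s):
  loop 1: 6 segments, perimeter = 2.8643
  loop 2: 6 segments, perimeter = 2.8643
Total perimeter = 5.729

loops=2 perimeter=5.729


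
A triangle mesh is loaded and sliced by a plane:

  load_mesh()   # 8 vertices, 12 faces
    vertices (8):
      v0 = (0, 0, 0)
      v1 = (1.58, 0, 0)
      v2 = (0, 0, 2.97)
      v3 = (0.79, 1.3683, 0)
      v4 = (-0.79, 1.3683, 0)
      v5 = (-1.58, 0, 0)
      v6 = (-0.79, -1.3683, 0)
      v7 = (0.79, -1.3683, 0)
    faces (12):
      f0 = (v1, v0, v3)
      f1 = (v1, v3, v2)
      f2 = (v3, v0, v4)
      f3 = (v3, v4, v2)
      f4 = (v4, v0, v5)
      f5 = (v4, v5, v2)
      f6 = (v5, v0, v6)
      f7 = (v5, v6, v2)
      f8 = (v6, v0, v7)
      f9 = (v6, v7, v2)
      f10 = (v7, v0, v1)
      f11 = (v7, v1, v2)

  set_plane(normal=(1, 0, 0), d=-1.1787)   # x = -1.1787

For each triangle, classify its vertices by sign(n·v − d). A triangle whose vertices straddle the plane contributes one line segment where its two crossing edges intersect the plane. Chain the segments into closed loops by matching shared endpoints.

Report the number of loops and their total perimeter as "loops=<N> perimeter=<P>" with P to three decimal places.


Straddling triangles (4 of 12):
  (v4,v0,v5) [++-] → (-1.1787, 0, 0)–(-1.1787, 0.695062, 0)  len=0.6951
  (v4,v5,v2) [+-+] → (-1.1787, 0.695062, 0)–(-1.1787, 0, 0.754342)  len=1.0257
  (v5,v0,v6) [-++] → (-1.1787, 0, 0)–(-1.1787, -0.695062, 0)  len=0.6951
  (v5,v6,v2) [-++] → (-1.1787, -0.695062, 0)–(-1.1787, 0, 0.754342)  len=1.0257

Chained into 1 loop(s):
  loop 1: 4 segments, perimeter = 3.4416
Total perimeter = 3.442

loops=1 perimeter=3.442


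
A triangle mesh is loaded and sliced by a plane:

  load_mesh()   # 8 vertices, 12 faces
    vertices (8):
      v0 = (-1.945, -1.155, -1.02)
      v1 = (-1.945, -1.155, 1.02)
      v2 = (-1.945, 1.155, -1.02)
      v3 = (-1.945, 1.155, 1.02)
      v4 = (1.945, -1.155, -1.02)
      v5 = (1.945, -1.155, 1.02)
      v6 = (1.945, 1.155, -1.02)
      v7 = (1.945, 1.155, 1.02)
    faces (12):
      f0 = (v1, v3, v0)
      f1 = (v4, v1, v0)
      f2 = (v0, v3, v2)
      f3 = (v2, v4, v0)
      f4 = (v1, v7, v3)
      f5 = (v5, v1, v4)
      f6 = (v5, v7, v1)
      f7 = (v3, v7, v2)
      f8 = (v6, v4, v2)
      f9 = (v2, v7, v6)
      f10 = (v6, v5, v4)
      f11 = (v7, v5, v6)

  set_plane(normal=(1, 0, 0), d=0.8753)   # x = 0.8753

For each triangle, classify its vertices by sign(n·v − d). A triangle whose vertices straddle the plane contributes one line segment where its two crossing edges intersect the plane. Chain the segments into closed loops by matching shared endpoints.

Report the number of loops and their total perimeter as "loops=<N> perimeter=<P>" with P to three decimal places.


Straddling triangles (8 of 12):
  (v4,v1,v0) [+--] → (0.8753, -1.155, -0.459026)–(0.8753, -1.155, -1.02)  len=0.5610
  (v2,v4,v0) [-+-] → (0.8753, -0.51978, -1.02)–(0.8753, -1.155, -1.02)  len=0.6352
  (v1,v7,v3) [-+-] → (0.8753, 0.51978, 1.02)–(0.8753, 1.155, 1.02)  len=0.6352
  (v5,v1,v4) [+-+] → (0.8753, -1.155, 1.02)–(0.8753, -1.155, -0.459026)  len=1.4790
  (v5,v7,v1) [++-] → (0.8753, 0.51978, 1.02)–(0.8753, -1.155, 1.02)  len=1.6748
  (v3,v7,v2) [-+-] → (0.8753, 1.155, 1.02)–(0.8753, 1.155, 0.459026)  len=0.5610
  (v6,v4,v2) [++-] → (0.8753, -0.51978, -1.02)–(0.8753, 1.155, -1.02)  len=1.6748
  (v2,v7,v6) [-++] → (0.8753, 1.155, 0.459026)–(0.8753, 1.155, -1.02)  len=1.4790

Chained into 1 loop(s):
  loop 1: 8 segments, perimeter = 8.7000
Total perimeter = 8.700

loops=1 perimeter=8.700
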